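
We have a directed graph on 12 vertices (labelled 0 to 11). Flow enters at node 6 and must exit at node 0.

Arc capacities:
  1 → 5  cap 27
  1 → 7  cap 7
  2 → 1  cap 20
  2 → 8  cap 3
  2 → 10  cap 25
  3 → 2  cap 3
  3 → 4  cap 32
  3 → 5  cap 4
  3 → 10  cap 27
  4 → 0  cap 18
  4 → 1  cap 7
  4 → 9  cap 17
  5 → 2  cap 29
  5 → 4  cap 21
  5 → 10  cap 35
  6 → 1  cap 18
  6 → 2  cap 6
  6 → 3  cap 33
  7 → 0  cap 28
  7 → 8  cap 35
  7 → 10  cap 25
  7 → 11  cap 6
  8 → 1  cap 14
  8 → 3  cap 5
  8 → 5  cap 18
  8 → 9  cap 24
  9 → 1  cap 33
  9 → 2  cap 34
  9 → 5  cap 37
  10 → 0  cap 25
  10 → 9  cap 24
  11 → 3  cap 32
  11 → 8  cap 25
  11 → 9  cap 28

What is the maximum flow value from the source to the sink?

Maximum flow value: 50

augment #1: 6→1→7→0 bottleneck 7, total now 7
augment #2: 6→2→10→0 bottleneck 6, total now 13
augment #3: 6→3→4→0 bottleneck 18, total now 31
augment #4: 6→3→10→0 bottleneck 15, total now 46
augment #5: 6→1→5→10→0 bottleneck 4, total now 50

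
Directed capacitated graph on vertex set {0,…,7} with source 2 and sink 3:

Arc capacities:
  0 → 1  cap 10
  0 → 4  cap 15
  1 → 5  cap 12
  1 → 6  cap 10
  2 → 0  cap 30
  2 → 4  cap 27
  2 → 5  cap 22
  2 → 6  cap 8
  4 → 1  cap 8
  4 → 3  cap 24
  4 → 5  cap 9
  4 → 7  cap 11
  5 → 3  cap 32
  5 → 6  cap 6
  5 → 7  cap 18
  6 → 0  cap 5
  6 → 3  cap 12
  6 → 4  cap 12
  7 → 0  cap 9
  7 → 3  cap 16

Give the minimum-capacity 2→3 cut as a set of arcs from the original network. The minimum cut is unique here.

Min-cut arcs: {(0,1), (0,4), (2,4), (2,5), (2,6)} (total capacity 82)

augment #1: 2→4→3 push 24
augment #2: 2→5→3 push 22
augment #3: 2→6→3 push 8
augment #4: 2→4→5→3 push 3
augment #5: 2→0→1→5→3 push 7
augment #6: 2→0→1→6→3 push 3
augment #7: 2→0→4→7→3 push 11
augment #8: 2→0→4→1→6→3 push 1
augment #9: 2→0→4→5→7→3 push 3
max flow = 82; residual-reachable set from 2 gives S-side
cut edges (S→T): {(0,1), (0,4), (2,4), (2,5), (2,6)} total cap 82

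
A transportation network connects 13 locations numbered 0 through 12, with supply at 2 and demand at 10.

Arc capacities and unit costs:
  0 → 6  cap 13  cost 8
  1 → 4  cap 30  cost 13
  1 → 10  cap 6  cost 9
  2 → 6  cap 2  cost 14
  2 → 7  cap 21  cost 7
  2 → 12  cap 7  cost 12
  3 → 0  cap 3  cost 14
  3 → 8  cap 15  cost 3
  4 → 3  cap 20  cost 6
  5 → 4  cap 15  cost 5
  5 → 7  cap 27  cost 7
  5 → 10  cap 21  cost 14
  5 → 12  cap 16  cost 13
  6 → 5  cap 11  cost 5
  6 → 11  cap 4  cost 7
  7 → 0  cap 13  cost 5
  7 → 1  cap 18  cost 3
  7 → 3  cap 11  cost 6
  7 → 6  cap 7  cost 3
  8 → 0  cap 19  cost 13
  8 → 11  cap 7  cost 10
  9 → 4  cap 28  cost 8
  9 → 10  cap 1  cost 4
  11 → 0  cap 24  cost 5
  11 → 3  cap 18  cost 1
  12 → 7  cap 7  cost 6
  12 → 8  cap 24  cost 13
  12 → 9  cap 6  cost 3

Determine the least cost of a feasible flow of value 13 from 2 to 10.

shortest-cost path #1: 2→7→1→10 push 6 @ unit cost 19 (adds 114)
shortest-cost path #2: 2→12→9→10 push 1 @ unit cost 19 (adds 19)
shortest-cost path #3: 2→7→6→5→10 push 6 @ unit cost 29 (adds 174)
total cost = 307

Minimum cost for 13 units: 307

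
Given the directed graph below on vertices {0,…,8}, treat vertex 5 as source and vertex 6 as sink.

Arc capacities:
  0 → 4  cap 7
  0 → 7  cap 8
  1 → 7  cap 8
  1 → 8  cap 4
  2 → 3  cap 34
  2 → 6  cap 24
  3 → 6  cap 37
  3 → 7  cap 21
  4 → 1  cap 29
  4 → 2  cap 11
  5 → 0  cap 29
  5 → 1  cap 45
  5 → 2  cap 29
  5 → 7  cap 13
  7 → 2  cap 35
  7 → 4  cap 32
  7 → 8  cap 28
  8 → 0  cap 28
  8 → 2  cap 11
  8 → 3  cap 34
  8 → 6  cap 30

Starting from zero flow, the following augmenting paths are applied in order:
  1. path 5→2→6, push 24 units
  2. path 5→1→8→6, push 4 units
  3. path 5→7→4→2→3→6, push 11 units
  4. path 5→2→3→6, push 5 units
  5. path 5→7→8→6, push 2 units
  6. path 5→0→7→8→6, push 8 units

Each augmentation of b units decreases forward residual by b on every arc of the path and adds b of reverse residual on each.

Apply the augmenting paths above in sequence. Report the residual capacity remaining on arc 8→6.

after path 1 (5→2→6, push 24): res(8,6)=30
after path 2 (5→1→8→6, push 4): res(8,6)=26
after path 3 (5→7→4→2→3→6, push 11): res(8,6)=26
after path 4 (5→2→3→6, push 5): res(8,6)=26
after path 5 (5→7→8→6, push 2): res(8,6)=24
after path 6 (5→0→7→8→6, push 8): res(8,6)=16

Residual capacity of (8,6): 16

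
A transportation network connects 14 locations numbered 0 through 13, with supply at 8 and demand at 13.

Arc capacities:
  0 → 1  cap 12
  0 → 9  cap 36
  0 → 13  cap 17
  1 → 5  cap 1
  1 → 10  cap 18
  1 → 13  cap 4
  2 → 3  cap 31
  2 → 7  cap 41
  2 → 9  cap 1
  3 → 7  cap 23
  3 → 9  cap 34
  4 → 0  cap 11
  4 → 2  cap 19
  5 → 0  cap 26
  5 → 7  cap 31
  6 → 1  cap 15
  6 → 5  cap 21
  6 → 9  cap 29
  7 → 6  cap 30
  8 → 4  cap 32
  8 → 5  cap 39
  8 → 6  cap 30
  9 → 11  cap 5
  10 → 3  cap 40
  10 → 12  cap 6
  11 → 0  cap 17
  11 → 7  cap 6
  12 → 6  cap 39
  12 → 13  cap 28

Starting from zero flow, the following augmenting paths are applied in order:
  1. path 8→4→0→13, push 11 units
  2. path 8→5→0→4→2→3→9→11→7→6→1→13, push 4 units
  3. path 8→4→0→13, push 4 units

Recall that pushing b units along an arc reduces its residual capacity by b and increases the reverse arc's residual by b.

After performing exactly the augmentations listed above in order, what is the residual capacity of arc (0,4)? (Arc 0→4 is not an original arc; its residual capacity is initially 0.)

Residual capacity of (0,4): 11

after path 1 (8→4→0→13, push 11): res(0,4)=11
after path 2 (8→5→0→4→2→3→9→11→7→6→1→13, push 4): res(0,4)=7
after path 3 (8→4→0→13, push 4): res(0,4)=11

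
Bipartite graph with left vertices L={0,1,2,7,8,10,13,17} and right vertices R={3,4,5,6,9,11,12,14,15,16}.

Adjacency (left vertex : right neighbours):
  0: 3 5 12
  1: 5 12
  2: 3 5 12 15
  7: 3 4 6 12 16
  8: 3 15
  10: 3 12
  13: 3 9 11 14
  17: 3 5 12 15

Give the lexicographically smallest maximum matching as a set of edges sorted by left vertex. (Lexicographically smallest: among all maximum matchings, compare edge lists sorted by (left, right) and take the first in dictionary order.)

|M| = 6 (so the lex-smallest maximum matching has 6 edges)
process left vertices in ascending order; for each, take the smallest-labelled available neighbour that still permits 6 edges overall, or leave it unmatched if none does
lex-smallest matching: {0-3, 1-5, 2-12, 7-4, 8-15, 13-9}

Lex-smallest maximum matching: {(0,3), (1,5), (2,12), (7,4), (8,15), (13,9)}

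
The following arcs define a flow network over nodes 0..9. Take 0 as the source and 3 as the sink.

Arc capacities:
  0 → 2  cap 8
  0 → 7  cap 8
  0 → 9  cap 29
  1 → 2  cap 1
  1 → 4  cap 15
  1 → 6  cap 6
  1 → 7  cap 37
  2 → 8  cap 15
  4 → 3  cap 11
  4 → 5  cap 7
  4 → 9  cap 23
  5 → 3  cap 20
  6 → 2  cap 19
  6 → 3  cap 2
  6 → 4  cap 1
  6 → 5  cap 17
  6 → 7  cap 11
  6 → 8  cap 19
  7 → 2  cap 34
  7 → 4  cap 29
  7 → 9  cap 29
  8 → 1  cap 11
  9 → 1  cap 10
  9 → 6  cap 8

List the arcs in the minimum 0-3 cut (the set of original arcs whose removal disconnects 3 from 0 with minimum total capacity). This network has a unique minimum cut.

Min-cut arcs: {(1,6), (4,3), (4,5), (9,6)} (total capacity 32)

augment #1: 0→7→4→3 push 8
augment #2: 0→9→6→3 push 2
augment #3: 0→9→1→4→3 push 3
augment #4: 0→9→6→5→3 push 6
augment #5: 0→9→1→4→5→3 push 7
augment #6: 0→2→8→1→6→5→3 push 6
max flow = 32; residual-reachable set from 0 gives S-side
cut edges (S→T): {(1,6), (4,3), (4,5), (9,6)} total cap 32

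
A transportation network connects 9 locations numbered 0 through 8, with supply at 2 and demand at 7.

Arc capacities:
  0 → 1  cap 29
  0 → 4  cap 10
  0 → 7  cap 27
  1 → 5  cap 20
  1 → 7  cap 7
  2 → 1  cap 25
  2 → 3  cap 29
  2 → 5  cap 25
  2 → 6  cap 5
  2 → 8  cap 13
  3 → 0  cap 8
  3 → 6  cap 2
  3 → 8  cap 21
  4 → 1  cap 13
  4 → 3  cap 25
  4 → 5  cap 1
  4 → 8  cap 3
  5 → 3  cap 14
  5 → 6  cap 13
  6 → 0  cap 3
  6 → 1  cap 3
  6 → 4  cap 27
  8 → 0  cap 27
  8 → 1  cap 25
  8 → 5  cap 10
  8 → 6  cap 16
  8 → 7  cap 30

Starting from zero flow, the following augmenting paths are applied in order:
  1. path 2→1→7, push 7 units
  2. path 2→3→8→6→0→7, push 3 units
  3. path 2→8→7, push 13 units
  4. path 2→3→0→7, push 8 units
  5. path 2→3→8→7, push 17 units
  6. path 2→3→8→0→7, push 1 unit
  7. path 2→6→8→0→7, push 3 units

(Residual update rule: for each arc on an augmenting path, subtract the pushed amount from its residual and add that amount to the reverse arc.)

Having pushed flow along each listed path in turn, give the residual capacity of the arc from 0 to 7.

Residual capacity of (0,7): 12

after path 1 (2→1→7, push 7): res(0,7)=27
after path 2 (2→3→8→6→0→7, push 3): res(0,7)=24
after path 3 (2→8→7, push 13): res(0,7)=24
after path 4 (2→3→0→7, push 8): res(0,7)=16
after path 5 (2→3→8→7, push 17): res(0,7)=16
after path 6 (2→3→8→0→7, push 1): res(0,7)=15
after path 7 (2→6→8→0→7, push 3): res(0,7)=12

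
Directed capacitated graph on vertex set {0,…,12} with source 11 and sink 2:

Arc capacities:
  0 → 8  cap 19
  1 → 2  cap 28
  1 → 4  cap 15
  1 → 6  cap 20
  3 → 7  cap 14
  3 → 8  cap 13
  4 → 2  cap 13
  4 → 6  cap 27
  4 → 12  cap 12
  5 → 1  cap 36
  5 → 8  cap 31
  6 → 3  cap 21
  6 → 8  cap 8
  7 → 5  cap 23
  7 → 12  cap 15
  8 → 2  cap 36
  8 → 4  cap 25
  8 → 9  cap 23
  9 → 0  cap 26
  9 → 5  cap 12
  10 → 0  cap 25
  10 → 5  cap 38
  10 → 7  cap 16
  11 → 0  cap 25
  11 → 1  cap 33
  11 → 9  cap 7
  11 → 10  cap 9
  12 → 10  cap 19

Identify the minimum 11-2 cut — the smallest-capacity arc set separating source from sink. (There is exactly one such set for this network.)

augment #1: 11→1→2 push 28
augment #2: 11→0→8→2 push 19
augment #3: 11→1→4→2 push 5
augment #4: 11→9→5→8→2 push 7
augment #5: 11→10→5→8→2 push 9
max flow = 68; residual-reachable set from 11 gives S-side
cut edges (S→T): {(0,8), (11,1), (11,9), (11,10)} total cap 68

Min-cut arcs: {(0,8), (11,1), (11,9), (11,10)} (total capacity 68)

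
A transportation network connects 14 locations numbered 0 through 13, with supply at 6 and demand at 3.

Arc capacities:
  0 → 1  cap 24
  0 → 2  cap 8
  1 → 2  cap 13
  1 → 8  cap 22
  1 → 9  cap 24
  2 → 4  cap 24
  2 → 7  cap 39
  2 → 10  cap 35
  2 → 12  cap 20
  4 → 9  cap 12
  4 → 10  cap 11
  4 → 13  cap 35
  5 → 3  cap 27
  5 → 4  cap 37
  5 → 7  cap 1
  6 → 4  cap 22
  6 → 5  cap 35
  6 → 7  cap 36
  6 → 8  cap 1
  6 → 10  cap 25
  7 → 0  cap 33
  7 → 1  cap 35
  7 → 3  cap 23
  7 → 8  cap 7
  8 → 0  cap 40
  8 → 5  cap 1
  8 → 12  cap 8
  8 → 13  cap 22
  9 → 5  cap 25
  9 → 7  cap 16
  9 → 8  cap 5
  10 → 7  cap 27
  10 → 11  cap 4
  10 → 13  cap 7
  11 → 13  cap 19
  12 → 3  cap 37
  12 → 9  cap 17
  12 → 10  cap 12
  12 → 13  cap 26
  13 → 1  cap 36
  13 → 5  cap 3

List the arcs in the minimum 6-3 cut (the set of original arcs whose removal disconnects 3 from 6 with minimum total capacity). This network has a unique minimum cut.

Min-cut arcs: {(2,12), (5,3), (7,3), (8,12)} (total capacity 78)

augment #1: 6→5→3 push 27
augment #2: 6→7→3 push 23
augment #3: 6→8→12→3 push 1
augment #4: 6→7→8→12→3 push 7
augment #5: 6→7→0→2→12→3 push 6
augment #6: 6→4→13→1→2→12→3 push 13
augment #7: 6→5→7→0→2→12→3 push 1
max flow = 78; residual-reachable set from 6 gives S-side
cut edges (S→T): {(2,12), (5,3), (7,3), (8,12)} total cap 78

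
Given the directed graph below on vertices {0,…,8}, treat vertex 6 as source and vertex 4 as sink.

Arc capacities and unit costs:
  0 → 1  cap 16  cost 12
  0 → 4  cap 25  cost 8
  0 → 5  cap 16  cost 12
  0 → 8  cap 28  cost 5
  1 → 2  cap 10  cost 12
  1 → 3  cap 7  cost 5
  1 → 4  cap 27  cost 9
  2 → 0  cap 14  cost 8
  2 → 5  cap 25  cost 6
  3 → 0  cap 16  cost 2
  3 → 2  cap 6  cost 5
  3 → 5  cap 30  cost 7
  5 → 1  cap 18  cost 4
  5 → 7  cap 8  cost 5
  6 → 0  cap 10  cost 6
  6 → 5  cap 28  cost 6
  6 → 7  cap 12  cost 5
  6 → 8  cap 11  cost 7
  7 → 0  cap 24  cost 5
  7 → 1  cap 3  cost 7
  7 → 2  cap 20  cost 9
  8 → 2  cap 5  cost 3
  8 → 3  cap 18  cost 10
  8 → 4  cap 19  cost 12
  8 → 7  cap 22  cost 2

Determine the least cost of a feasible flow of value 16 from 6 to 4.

Minimum cost for 16 units: 248

shortest-cost path #1: 6→0→4 push 10 @ unit cost 14 (adds 140)
shortest-cost path #2: 6→7→0→4 push 6 @ unit cost 18 (adds 108)
total cost = 248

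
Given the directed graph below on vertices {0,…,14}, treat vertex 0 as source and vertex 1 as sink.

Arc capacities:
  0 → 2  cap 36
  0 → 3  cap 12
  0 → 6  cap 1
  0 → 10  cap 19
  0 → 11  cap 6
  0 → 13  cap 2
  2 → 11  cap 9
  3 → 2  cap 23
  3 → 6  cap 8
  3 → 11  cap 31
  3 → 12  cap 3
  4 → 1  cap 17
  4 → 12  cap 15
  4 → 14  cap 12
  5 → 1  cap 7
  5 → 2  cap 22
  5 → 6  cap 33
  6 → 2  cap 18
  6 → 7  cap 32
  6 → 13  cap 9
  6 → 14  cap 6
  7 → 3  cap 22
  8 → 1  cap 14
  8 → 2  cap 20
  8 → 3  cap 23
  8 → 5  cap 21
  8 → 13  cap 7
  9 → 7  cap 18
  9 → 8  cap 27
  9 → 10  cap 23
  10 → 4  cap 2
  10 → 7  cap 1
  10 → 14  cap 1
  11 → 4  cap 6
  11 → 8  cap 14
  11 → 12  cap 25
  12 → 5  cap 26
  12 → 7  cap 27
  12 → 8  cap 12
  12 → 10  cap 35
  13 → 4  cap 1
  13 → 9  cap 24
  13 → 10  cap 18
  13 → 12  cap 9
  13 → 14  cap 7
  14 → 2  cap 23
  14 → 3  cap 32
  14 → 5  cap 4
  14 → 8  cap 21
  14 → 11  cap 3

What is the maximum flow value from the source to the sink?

augment #1: 0→10→4→1 bottleneck 2, total now 2
augment #2: 0→11→4→1 bottleneck 6, total now 8
augment #3: 0→13→4→1 bottleneck 1, total now 9
augment #4: 0→2→11→8→1 bottleneck 9, total now 18
augment #5: 0→3→11→8→1 bottleneck 5, total now 23
augment #6: 0→3→12→5→1 bottleneck 3, total now 26
augment #7: 0→6→14→5→1 bottleneck 1, total now 27
augment #8: 0→10→14→5→1 bottleneck 1, total now 28
augment #9: 0→13→12→5→1 bottleneck 1, total now 29
augment #10: 0→3→6→14→5→1 bottleneck 1, total now 30

Maximum flow value: 30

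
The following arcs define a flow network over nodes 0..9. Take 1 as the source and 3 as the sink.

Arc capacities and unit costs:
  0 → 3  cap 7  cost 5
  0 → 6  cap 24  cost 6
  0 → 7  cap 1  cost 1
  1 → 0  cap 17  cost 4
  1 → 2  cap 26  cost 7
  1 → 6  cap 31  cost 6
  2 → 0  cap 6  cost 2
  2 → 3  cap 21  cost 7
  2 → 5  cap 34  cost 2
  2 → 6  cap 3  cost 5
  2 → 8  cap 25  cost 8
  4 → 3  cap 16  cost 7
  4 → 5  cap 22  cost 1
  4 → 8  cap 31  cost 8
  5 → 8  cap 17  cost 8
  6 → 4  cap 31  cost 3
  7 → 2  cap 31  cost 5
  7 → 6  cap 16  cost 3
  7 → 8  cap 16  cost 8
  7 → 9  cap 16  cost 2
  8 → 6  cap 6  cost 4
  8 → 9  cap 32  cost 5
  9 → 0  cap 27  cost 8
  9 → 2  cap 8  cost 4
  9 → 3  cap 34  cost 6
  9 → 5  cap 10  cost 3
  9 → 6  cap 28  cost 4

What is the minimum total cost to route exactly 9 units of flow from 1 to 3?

Minimum cost for 9 units: 90

shortest-cost path #1: 1→0→3 push 7 @ unit cost 9 (adds 63)
shortest-cost path #2: 1→0→7→9→3 push 1 @ unit cost 13 (adds 13)
shortest-cost path #3: 1→2→3 push 1 @ unit cost 14 (adds 14)
total cost = 90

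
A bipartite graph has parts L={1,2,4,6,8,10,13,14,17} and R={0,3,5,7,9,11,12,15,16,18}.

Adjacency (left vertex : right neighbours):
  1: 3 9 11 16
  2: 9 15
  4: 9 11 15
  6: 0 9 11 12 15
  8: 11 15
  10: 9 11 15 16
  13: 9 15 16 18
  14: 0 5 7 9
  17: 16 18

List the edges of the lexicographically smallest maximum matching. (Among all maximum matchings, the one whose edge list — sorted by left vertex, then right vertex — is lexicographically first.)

|M| = 8 (so the lex-smallest maximum matching has 8 edges)
process left vertices in ascending order; for each, take the smallest-labelled available neighbour that still permits 8 edges overall, or leave it unmatched if none does
lex-smallest matching: {1-3, 2-9, 4-11, 6-0, 8-15, 10-16, 13-18, 14-5}

Lex-smallest maximum matching: {(1,3), (2,9), (4,11), (6,0), (8,15), (10,16), (13,18), (14,5)}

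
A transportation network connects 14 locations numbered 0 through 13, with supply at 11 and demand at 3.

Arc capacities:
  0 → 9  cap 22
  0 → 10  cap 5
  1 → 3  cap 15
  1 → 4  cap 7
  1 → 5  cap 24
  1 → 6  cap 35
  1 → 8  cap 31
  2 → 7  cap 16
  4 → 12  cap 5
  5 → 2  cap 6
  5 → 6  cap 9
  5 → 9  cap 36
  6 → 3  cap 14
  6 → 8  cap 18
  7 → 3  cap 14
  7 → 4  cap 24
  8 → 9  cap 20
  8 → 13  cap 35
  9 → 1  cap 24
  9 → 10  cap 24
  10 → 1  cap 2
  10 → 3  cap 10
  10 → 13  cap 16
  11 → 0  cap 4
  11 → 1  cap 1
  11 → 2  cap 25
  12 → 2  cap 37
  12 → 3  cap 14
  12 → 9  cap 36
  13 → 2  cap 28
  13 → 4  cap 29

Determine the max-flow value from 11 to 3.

Maximum flow value: 21

augment #1: 11→1→3 bottleneck 1, total now 1
augment #2: 11→0→10→3 bottleneck 4, total now 5
augment #3: 11→2→7→3 bottleneck 14, total now 19
augment #4: 11→2→7→4→12→3 bottleneck 2, total now 21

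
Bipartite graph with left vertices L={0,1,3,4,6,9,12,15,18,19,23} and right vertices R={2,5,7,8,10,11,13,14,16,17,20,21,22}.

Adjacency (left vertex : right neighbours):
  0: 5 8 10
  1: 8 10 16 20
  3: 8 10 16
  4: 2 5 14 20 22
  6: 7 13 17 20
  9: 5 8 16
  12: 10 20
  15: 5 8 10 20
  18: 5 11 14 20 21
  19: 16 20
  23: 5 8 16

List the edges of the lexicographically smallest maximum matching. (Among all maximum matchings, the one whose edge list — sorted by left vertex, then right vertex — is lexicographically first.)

Lex-smallest maximum matching: {(0,5), (1,8), (3,10), (4,2), (6,7), (9,16), (12,20), (18,11)}

|M| = 8 (so the lex-smallest maximum matching has 8 edges)
process left vertices in ascending order; for each, take the smallest-labelled available neighbour that still permits 8 edges overall, or leave it unmatched if none does
lex-smallest matching: {0-5, 1-8, 3-10, 4-2, 6-7, 9-16, 12-20, 18-11}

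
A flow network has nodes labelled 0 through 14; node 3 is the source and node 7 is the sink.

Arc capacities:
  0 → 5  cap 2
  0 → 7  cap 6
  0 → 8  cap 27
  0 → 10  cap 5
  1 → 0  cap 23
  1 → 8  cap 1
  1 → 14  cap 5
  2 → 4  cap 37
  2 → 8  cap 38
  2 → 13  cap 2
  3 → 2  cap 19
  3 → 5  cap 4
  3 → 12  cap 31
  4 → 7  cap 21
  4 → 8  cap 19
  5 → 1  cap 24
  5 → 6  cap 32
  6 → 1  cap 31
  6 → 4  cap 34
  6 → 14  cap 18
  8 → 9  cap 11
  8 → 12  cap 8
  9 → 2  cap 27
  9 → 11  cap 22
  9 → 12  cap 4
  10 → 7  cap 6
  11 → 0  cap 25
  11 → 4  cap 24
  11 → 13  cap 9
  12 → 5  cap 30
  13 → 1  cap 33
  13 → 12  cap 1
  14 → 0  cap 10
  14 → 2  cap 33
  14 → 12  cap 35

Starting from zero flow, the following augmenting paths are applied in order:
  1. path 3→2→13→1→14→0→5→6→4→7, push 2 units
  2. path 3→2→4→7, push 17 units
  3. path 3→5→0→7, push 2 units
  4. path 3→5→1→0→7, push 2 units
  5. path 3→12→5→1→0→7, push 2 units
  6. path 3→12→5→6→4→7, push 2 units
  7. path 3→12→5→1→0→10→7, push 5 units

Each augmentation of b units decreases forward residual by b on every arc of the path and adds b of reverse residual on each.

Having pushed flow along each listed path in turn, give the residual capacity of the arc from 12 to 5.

after path 1 (3→2→13→1→14→0→5→6→4→7, push 2): res(12,5)=30
after path 2 (3→2→4→7, push 17): res(12,5)=30
after path 3 (3→5→0→7, push 2): res(12,5)=30
after path 4 (3→5→1→0→7, push 2): res(12,5)=30
after path 5 (3→12→5→1→0→7, push 2): res(12,5)=28
after path 6 (3→12→5→6→4→7, push 2): res(12,5)=26
after path 7 (3→12→5→1→0→10→7, push 5): res(12,5)=21

Residual capacity of (12,5): 21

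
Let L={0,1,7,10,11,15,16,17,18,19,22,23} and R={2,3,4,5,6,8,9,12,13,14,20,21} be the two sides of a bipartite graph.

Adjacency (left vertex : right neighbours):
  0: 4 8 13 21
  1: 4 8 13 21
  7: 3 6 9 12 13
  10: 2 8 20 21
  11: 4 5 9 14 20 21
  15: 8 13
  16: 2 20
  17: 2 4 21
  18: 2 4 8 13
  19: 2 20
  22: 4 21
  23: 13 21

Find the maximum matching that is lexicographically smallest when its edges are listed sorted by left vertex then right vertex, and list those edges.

|M| = 8 (so the lex-smallest maximum matching has 8 edges)
process left vertices in ascending order; for each, take the smallest-labelled available neighbour that still permits 8 edges overall, or leave it unmatched if none does
lex-smallest matching: {0-4, 1-8, 7-3, 10-2, 11-5, 15-13, 16-20, 17-21}

Lex-smallest maximum matching: {(0,4), (1,8), (7,3), (10,2), (11,5), (15,13), (16,20), (17,21)}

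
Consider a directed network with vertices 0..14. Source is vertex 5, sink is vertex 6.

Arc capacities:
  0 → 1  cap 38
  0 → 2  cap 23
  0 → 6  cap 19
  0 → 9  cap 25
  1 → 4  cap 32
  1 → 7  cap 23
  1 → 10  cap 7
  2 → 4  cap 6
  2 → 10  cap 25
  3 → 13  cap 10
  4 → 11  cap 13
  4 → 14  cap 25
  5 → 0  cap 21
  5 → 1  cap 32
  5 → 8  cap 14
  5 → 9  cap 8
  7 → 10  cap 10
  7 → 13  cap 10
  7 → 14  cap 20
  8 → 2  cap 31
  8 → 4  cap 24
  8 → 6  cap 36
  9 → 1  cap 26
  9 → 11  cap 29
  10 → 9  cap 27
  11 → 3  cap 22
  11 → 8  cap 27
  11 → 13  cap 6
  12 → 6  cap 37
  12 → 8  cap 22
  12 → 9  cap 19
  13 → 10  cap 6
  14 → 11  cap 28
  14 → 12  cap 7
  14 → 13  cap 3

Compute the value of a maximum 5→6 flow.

Maximum flow value: 62

augment #1: 5→0→6 bottleneck 19, total now 19
augment #2: 5→8→6 bottleneck 14, total now 33
augment #3: 5→9→11→8→6 bottleneck 8, total now 41
augment #4: 5→0→9→11→8→6 bottleneck 2, total now 43
augment #5: 5→1→4→11→8→6 bottleneck 12, total now 55
augment #6: 5→1→4→14→12→6 bottleneck 7, total now 62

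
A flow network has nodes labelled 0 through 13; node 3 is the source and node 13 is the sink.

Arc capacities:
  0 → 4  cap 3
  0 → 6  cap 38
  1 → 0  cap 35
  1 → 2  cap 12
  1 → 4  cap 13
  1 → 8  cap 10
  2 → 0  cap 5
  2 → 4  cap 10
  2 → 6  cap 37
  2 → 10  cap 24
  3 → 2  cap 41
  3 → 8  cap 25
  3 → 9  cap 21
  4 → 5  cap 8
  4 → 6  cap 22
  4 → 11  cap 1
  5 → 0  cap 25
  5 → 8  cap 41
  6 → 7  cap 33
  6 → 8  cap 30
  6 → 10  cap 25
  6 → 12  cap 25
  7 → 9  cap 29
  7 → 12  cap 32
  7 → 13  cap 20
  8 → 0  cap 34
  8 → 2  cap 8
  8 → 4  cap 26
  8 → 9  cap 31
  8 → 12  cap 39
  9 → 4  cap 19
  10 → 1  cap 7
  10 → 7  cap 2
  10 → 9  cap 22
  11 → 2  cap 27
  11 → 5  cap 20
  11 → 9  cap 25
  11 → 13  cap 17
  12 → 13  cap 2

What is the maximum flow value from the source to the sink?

augment #1: 3→8→12→13 bottleneck 2, total now 2
augment #2: 3→2→4→11→13 bottleneck 1, total now 3
augment #3: 3→2→6→7→13 bottleneck 20, total now 23

Maximum flow value: 23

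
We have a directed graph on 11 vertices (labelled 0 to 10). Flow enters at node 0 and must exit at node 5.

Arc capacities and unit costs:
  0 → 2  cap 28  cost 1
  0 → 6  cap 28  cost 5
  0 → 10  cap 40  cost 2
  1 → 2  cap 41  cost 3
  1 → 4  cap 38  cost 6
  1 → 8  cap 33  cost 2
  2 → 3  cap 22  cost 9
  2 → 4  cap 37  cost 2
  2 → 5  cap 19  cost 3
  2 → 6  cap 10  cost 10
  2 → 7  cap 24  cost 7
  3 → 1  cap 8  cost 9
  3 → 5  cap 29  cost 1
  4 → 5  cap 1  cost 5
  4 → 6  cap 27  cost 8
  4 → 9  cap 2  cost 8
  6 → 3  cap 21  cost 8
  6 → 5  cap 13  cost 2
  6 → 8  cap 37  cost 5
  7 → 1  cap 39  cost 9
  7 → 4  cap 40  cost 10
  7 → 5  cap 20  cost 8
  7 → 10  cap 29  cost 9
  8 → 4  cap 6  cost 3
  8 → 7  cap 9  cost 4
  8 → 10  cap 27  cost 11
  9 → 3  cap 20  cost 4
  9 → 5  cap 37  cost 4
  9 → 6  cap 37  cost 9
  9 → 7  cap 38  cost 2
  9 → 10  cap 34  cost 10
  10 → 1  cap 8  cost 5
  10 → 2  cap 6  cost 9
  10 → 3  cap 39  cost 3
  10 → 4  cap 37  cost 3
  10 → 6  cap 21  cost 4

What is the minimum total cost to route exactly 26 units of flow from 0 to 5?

shortest-cost path #1: 0→2→5 push 19 @ unit cost 4 (adds 76)
shortest-cost path #2: 0→10→3→5 push 7 @ unit cost 6 (adds 42)
total cost = 118

Minimum cost for 26 units: 118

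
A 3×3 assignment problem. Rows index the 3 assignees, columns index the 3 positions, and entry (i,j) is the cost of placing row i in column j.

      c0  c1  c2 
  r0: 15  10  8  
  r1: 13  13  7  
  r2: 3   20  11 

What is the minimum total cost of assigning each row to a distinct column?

optimal assignment: row0→col1 (cost 10), row1→col2 (cost 7), row2→col0 (cost 3)
total = 10 + 7 + 3 = 20

Minimum assignment cost: 20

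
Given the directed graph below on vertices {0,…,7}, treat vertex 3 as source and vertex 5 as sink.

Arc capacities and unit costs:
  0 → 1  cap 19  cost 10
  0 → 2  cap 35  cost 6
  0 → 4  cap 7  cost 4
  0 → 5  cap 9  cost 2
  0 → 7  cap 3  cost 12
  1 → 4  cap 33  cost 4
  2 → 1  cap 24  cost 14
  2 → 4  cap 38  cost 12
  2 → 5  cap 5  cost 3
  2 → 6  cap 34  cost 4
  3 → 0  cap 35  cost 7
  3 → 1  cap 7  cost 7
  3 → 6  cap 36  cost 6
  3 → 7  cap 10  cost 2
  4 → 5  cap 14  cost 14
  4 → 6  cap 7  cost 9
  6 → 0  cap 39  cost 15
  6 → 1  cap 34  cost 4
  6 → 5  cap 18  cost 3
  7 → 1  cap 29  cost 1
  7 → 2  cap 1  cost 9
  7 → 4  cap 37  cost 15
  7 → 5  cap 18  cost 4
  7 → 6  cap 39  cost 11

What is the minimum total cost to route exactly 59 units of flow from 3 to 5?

shortest-cost path #1: 3→7→5 push 10 @ unit cost 6 (adds 60)
shortest-cost path #2: 3→6→5 push 18 @ unit cost 9 (adds 162)
shortest-cost path #3: 3→0→5 push 9 @ unit cost 9 (adds 81)
shortest-cost path #4: 3→0→2→5 push 5 @ unit cost 16 (adds 80)
shortest-cost path #5: 3→0→7→5 push 3 @ unit cost 23 (adds 69)
shortest-cost path #6: 3→0→4→5 push 7 @ unit cost 25 (adds 175)
shortest-cost path #7: 3→1→4→5 push 7 @ unit cost 25 (adds 175)
total cost = 802

Minimum cost for 59 units: 802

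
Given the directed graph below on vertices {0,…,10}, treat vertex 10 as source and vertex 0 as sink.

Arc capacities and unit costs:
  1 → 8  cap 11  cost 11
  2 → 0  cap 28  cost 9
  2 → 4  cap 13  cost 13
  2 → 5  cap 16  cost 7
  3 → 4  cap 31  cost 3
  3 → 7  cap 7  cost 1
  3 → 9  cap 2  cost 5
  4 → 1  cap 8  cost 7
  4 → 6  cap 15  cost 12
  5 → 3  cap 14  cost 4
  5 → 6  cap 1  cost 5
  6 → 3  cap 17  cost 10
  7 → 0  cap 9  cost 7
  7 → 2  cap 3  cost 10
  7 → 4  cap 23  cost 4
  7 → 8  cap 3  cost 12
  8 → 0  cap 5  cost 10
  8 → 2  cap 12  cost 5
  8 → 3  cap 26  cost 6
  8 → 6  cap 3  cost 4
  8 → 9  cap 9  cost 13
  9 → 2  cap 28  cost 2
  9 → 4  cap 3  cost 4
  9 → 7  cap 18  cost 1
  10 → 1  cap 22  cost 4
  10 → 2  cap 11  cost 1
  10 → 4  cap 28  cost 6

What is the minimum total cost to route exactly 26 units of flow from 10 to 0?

Minimum cost for 26 units: 553

shortest-cost path #1: 10→2→0 push 11 @ unit cost 10 (adds 110)
shortest-cost path #2: 10→1→8→0 push 5 @ unit cost 25 (adds 125)
shortest-cost path #3: 10→1→8→2→0 push 6 @ unit cost 29 (adds 174)
shortest-cost path #4: 10→4→6→3→7→0 push 4 @ unit cost 36 (adds 144)
total cost = 553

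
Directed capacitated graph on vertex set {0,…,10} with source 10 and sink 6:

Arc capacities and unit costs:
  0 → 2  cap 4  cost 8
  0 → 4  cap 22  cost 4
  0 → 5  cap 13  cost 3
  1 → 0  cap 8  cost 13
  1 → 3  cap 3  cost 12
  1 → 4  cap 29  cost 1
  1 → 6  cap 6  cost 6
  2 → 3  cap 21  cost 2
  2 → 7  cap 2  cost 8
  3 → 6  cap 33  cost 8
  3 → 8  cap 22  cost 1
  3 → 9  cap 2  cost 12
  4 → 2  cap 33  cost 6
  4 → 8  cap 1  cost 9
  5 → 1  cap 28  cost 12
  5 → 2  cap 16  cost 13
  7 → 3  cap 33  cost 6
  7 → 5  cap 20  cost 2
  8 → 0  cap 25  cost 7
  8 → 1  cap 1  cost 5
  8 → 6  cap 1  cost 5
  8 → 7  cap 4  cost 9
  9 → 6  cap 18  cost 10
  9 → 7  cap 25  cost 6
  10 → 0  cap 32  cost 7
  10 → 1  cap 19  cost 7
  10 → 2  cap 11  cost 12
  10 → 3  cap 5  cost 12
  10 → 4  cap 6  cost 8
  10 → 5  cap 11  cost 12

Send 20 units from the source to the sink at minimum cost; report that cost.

Minimum cost for 20 units: 374

shortest-cost path #1: 10→1→6 push 6 @ unit cost 13 (adds 78)
shortest-cost path #2: 10→3→8→6 push 1 @ unit cost 18 (adds 18)
shortest-cost path #3: 10→3→6 push 4 @ unit cost 20 (adds 80)
shortest-cost path #4: 10→2→3→6 push 9 @ unit cost 22 (adds 198)
total cost = 374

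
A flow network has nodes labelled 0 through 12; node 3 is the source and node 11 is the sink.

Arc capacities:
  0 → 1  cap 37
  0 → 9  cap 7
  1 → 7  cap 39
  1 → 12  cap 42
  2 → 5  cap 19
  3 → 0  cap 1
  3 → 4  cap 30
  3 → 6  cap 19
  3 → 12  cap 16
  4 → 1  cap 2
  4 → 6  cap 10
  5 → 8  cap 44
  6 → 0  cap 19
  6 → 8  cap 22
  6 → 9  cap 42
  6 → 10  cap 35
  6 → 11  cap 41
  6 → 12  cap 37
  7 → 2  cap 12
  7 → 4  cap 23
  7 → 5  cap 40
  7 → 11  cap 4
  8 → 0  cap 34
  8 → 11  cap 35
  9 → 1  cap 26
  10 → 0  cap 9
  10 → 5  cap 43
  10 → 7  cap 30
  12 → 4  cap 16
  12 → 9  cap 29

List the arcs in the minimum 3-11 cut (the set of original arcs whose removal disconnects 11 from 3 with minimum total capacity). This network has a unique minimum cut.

Min-cut arcs: {(3,0), (3,6), (3,12), (4,1), (4,6)} (total capacity 48)

augment #1: 3→6→11 push 19
augment #2: 3→4→6→11 push 10
augment #3: 3→0→1→7→11 push 1
augment #4: 3→4→1→7→11 push 2
augment #5: 3→12→9→1→7→11 push 1
augment #6: 3→12→9→1→7→5→8→11 push 15
max flow = 48; residual-reachable set from 3 gives S-side
cut edges (S→T): {(3,0), (3,6), (3,12), (4,1), (4,6)} total cap 48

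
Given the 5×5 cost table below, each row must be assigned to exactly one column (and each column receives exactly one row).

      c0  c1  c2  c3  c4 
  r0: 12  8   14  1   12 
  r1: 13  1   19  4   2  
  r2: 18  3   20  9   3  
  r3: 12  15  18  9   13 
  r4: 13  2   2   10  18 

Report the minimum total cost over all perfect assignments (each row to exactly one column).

optimal assignment: row0→col3 (cost 1), row1→col1 (cost 1), row2→col4 (cost 3), row3→col0 (cost 12), row4→col2 (cost 2)
total = 1 + 1 + 3 + 12 + 2 = 19

Minimum assignment cost: 19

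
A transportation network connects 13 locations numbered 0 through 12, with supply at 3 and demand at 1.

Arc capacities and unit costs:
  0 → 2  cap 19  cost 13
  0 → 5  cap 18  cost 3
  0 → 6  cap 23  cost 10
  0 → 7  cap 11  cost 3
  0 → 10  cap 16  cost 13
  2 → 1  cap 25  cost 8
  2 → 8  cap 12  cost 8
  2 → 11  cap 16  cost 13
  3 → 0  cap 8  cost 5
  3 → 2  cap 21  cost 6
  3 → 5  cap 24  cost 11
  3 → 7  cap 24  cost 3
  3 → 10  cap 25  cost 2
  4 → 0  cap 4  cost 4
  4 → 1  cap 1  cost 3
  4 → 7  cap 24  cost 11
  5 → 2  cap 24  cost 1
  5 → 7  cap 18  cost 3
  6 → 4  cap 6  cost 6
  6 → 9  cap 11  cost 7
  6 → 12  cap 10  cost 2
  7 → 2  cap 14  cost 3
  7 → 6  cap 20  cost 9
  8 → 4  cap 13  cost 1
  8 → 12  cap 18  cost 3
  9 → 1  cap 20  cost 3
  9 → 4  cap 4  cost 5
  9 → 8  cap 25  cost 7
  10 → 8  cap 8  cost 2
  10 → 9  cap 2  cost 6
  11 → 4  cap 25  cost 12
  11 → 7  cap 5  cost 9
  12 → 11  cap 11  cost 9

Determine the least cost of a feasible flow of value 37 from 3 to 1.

Minimum cost for 37 units: 578

shortest-cost path #1: 3→10→8→4→1 push 1 @ unit cost 8 (adds 8)
shortest-cost path #2: 3→10→9→1 push 2 @ unit cost 11 (adds 22)
shortest-cost path #3: 3→2→1 push 21 @ unit cost 14 (adds 294)
shortest-cost path #4: 3→7→2→1 push 4 @ unit cost 14 (adds 56)
shortest-cost path #5: 3→7→6→9→1 push 9 @ unit cost 22 (adds 198)
total cost = 578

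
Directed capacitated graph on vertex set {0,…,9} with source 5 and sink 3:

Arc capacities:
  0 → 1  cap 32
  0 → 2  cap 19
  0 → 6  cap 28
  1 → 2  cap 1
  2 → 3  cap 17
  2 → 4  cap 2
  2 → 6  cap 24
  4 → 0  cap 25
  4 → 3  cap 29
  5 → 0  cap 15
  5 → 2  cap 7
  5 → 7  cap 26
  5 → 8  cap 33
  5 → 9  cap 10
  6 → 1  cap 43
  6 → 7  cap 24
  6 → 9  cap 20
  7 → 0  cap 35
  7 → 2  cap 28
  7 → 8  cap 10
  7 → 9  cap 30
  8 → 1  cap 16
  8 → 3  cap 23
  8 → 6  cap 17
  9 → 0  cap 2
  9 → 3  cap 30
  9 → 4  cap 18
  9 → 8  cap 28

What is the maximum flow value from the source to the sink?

Maximum flow value: 90

augment #1: 5→2→3 bottleneck 7, total now 7
augment #2: 5→8→3 bottleneck 23, total now 30
augment #3: 5→9→3 bottleneck 10, total now 40
augment #4: 5→0→2→3 bottleneck 10, total now 50
augment #5: 5→7→9→3 bottleneck 20, total now 70
augment #6: 5→0→2→4→3 bottleneck 2, total now 72
augment #7: 5→7→9→4→3 bottleneck 6, total now 78
augment #8: 5→0→6→9→4→3 bottleneck 3, total now 81
augment #9: 5→8→6→9→4→3 bottleneck 9, total now 90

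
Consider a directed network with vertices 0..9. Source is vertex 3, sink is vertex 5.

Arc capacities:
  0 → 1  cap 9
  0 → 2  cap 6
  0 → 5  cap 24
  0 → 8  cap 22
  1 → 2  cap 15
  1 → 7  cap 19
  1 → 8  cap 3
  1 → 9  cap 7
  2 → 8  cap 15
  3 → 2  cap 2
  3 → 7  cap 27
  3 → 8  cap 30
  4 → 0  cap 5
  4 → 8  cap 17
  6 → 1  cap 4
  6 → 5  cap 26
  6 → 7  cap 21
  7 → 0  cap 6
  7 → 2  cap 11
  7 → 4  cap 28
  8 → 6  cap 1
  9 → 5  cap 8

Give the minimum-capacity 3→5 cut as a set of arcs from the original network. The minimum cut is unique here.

augment #1: 3→7→0→5 push 6
augment #2: 3→8→6→5 push 1
augment #3: 3→7→4→0→5 push 5
max flow = 12; residual-reachable set from 3 gives S-side
cut edges (S→T): {(4,0), (7,0), (8,6)} total cap 12

Min-cut arcs: {(4,0), (7,0), (8,6)} (total capacity 12)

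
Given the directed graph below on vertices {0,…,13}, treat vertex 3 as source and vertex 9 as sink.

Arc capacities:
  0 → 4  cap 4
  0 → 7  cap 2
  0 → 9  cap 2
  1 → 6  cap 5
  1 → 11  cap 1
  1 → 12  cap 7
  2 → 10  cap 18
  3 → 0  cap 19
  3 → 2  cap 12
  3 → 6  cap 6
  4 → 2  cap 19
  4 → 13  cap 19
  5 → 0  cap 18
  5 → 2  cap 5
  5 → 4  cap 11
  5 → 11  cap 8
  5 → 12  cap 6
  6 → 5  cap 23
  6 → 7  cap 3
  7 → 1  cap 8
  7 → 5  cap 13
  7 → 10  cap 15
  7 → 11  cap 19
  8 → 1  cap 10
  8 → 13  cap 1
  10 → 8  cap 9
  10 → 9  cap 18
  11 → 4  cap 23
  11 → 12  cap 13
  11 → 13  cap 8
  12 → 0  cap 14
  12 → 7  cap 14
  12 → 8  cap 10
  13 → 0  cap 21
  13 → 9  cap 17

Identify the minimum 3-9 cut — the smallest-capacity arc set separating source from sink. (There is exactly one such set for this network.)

augment #1: 3→0→9 push 2
augment #2: 3→2→10→9 push 12
augment #3: 3→0→4→13→9 push 4
augment #4: 3→0→7→10→9 push 2
augment #5: 3→6→7→10→9 push 3
augment #6: 3→6→5→2→10→9 push 1
augment #7: 3→6→5→4→13→9 push 2
max flow = 26; residual-reachable set from 3 gives S-side
cut edges (S→T): {(0,4), (0,7), (0,9), (3,2), (3,6)} total cap 26

Min-cut arcs: {(0,4), (0,7), (0,9), (3,2), (3,6)} (total capacity 26)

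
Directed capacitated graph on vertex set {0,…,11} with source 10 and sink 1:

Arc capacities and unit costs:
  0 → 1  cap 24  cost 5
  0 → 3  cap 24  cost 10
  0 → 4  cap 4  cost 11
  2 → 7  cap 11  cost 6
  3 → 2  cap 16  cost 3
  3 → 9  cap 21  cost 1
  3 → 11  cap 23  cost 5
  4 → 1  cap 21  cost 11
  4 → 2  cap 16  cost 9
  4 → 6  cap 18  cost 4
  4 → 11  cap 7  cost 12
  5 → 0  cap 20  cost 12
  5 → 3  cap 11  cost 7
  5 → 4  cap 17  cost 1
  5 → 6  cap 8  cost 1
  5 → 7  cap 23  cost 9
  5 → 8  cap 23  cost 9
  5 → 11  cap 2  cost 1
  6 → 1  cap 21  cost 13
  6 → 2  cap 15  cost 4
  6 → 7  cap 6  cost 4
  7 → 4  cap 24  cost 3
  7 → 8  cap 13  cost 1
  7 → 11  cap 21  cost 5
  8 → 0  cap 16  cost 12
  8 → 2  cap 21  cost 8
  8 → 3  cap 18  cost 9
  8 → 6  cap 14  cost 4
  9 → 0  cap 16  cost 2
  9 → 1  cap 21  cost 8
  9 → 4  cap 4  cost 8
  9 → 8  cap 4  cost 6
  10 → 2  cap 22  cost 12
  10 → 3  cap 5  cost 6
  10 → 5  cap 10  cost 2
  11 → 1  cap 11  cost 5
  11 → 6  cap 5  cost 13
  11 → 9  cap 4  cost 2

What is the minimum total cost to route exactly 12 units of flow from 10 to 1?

shortest-cost path #1: 10→5→11→1 push 2 @ unit cost 8 (adds 16)
shortest-cost path #2: 10→3→9→0→1 push 5 @ unit cost 14 (adds 70)
shortest-cost path #3: 10→5→4→1 push 5 @ unit cost 14 (adds 70)
total cost = 156

Minimum cost for 12 units: 156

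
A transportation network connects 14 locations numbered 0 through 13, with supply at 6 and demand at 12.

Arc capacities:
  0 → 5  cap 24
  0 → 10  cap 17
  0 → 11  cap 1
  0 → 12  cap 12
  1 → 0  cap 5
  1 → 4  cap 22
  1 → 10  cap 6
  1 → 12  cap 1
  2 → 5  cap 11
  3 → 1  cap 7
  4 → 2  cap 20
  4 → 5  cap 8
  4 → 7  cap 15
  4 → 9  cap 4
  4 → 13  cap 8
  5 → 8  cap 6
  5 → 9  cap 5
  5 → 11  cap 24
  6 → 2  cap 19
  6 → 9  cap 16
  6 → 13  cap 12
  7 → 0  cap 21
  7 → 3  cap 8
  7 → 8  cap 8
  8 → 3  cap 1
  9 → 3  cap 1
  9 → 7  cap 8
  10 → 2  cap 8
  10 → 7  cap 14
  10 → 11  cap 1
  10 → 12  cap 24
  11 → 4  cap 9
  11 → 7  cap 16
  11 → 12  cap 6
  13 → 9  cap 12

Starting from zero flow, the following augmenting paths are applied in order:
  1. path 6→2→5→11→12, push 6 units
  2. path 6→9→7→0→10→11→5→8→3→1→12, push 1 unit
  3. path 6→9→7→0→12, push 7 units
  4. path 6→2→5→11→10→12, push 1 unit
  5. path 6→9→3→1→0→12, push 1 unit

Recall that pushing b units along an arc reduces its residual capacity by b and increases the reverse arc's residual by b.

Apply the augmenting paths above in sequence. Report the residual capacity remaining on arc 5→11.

Residual capacity of (5,11): 18

after path 1 (6→2→5→11→12, push 6): res(5,11)=18
after path 2 (6→9→7→0→10→11→5→8→3→1→12, push 1): res(5,11)=19
after path 3 (6→9→7→0→12, push 7): res(5,11)=19
after path 4 (6→2→5→11→10→12, push 1): res(5,11)=18
after path 5 (6→9→3→1→0→12, push 1): res(5,11)=18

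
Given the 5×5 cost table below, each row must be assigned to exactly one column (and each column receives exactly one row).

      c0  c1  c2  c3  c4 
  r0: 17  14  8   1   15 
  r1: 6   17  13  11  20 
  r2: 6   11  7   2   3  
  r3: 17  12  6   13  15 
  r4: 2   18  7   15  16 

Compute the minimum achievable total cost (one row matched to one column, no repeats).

one of 2 optimal assignments: row0→col3 (cost 1), row1→col0 (cost 6), row2→col4 (cost 3), row3→col1 (cost 12), row4→col2 (cost 7)
total = 1 + 6 + 3 + 12 + 7 = 29

Minimum assignment cost: 29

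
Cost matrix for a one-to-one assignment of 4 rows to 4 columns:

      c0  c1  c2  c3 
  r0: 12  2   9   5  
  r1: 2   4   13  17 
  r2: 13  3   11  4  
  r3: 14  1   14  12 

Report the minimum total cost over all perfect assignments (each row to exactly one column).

optimal assignment: row0→col2 (cost 9), row1→col0 (cost 2), row2→col3 (cost 4), row3→col1 (cost 1)
total = 9 + 2 + 4 + 1 = 16

Minimum assignment cost: 16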